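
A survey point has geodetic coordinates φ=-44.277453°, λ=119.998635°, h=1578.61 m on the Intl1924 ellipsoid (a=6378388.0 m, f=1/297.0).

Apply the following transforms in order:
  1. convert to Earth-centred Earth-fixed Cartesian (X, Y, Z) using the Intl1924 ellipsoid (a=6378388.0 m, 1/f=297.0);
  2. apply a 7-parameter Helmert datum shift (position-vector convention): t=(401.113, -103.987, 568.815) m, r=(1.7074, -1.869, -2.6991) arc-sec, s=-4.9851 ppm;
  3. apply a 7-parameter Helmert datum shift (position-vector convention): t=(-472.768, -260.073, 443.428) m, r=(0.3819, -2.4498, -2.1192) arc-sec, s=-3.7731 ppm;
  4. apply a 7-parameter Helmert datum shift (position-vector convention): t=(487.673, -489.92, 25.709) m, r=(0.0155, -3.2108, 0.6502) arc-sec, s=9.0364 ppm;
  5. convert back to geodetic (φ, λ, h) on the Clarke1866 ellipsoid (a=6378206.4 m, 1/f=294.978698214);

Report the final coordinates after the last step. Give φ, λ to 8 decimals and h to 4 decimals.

start: φ=-44.277453°, λ=119.998635°, h=1578.610 m
→ ECEF (a=6378388.000, f=1/297.0): X=-2287580.0371, Y=3962422.8546, Z=-4431397.2130
→ Helmert 7p (PV): X=-2287075.5165, Y=3962365.7304, Z=-4430794.2354
→ Helmert 7p (PV): X=-2287446.3210, Y=3962122.4083, Z=-4430353.9167
→ Helmert 7p (PV): X=-2286922.8428, Y=3961661.4139, Z=-4430403.5520
→ geod (Bowring, a=6378206.400): φ=-44.27857629°, λ=119.99627458°, h=430.4168 m

φ=-44.27857629°, λ=119.99627458°, h=430.4168 m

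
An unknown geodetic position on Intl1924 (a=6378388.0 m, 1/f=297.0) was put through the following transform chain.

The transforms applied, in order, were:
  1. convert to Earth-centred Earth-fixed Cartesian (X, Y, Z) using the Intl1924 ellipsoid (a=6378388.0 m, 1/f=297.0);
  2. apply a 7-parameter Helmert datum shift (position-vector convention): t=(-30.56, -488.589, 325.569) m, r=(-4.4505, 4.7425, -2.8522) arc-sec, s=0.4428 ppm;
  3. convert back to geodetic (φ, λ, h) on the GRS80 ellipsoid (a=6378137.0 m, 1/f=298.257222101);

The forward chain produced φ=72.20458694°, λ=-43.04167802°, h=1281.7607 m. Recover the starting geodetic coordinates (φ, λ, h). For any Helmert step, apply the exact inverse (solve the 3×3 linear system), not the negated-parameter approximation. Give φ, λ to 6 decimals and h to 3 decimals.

φ=72.206946°, λ=-43.035390°, h=705.710 m

start: φ=72.204587°, λ=-43.041678°, h=1281.761 m
→ ECEF (a=6378137.000, f=1/298.257222101): X=1429275.2325, Y=-1334765.8088, Z=6051922.5776
→ Helmert⁻¹: X=1429184.4712, Y=-1334387.4396, Z=6051598.3976
→ geod (Bowring, a=6378388.000): φ=72.20694600°, λ=-43.03539000°, h=705.7100 m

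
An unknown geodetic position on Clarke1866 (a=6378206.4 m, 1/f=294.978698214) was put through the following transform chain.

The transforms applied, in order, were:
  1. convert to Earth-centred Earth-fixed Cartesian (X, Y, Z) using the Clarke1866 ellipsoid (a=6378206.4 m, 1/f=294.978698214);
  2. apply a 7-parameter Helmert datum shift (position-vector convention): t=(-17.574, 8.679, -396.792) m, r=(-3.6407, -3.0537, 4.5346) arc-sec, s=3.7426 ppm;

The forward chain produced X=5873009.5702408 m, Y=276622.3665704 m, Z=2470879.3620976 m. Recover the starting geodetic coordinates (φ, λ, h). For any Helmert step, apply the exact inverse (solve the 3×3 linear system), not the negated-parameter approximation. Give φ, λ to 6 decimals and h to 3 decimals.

φ=22.936365°, λ=2.694880°, h=2817.187 m

start: X=5873009.5702, Y=276622.3666, Z=2470879.3621 m
→ Helmert⁻¹: X=5873047.8266, Y=276439.9192, Z=2471184.8354
→ geod (Bowring, a=6378206.400): φ=22.93636500°, λ=2.69488000°, h=2817.1870 m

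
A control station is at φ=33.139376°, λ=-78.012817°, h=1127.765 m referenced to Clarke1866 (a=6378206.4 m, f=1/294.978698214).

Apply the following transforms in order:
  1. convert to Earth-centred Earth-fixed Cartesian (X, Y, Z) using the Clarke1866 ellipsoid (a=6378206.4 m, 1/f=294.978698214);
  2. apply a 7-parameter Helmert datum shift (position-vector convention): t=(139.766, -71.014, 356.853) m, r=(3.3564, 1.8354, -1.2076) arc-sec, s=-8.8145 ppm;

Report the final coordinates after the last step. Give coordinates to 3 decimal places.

X=1110685.232 m, Y=-5230591.555 m, Z=3467577.062 m

start: φ=33.139376°, λ=-78.012817°, h=1127.765 m
→ ECEF (a=6378206.400, f=1/294.978698214): X=1110555.0239, Y=-5230503.7220, Z=3467345.7653
→ Helmert 7p (PV): X=1110685.2317, Y=-5230591.5547, Z=3467577.0619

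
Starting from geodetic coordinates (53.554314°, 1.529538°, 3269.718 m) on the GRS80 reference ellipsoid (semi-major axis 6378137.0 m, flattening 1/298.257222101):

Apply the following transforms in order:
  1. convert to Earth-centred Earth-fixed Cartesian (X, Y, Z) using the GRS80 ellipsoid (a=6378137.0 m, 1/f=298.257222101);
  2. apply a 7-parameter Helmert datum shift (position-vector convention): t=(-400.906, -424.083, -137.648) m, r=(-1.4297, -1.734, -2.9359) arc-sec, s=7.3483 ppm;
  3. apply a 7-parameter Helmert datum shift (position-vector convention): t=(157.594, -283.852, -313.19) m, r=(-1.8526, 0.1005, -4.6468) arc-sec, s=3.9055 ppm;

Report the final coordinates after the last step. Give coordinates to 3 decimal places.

X=3797584.170 m, Y=100643.650 m, Z=5109696.186 m

start: φ=53.554314°, λ=1.529538°, h=3269.718 m
→ ECEF (a=6378137.000, f=1/298.257222101): X=3797821.4944, Y=101408.7362, Z=5110061.0494
→ Helmert 7p (PV): X=3797406.9804, Y=100966.7612, Z=5109992.1760
→ Helmert 7p (PV): X=3797584.1696, Y=100643.6504, Z=5109696.1859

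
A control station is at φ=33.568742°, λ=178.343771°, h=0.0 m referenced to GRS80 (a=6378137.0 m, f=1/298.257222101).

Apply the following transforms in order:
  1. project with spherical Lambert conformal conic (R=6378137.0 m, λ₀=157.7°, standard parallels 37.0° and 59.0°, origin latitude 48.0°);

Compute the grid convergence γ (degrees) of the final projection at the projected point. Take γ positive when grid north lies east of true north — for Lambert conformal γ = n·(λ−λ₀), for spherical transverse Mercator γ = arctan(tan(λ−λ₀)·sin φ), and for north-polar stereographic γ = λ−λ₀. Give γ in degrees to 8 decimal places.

15.43812233

start: φ=33.568742°, λ=178.343771°, h=0.000 m
→ into lcc (λ₀=157.7°): φ=33.56874200°, λ−λ₀=20.64377100°
convergence γ = 15.43812233°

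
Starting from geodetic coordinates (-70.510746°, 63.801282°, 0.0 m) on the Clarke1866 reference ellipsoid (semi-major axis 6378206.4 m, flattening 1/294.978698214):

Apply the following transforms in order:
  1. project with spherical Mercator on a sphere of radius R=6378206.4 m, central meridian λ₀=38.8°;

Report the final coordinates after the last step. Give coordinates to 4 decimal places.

E=2783160.2644 m, N=-11237145.5253 m

start: φ=-70.510746°, λ=63.801282°, h=0.000 m
→ merc (R=6378206.4, λ₀=38.8°): E=2783160.2644, N=-11237145.5253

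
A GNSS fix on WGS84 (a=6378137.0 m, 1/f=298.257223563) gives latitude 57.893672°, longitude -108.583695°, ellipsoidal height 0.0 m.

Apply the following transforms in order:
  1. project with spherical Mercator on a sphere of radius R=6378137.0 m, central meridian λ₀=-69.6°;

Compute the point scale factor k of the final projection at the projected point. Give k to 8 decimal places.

1.88149538

start: φ=57.893672°, λ=-108.583695°, h=0.000 m
→ into merc (λ₀=-69.6°): φ=57.89367200°, λ−λ₀=-38.98369500°
scale k = 1.88149538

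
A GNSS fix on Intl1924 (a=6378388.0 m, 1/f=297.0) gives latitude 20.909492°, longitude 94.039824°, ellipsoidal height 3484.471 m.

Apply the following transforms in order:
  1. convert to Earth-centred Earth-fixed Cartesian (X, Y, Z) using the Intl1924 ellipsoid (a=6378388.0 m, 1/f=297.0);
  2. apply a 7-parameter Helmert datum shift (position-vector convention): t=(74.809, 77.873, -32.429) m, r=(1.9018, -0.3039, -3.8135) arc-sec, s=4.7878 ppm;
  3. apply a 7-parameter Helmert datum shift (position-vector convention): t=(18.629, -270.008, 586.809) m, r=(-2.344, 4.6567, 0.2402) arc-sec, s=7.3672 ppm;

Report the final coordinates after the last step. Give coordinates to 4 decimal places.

start: φ=20.909492°, λ=94.039824°, h=3484.471 m
→ ECEF (a=6378388.000, f=1/297.0): X=-420173.2608, Y=5949330.2453, Z=2263309.2883
→ Helmert 7p (PV): X=-419993.8042, Y=5949423.5027, Z=2263341.9307
→ Helmert 7p (PV): X=-419934.0993, Y=5949222.5570, Z=2263887.2862

X=-419934.0993 m, Y=5949222.5570 m, Z=2263887.2862 m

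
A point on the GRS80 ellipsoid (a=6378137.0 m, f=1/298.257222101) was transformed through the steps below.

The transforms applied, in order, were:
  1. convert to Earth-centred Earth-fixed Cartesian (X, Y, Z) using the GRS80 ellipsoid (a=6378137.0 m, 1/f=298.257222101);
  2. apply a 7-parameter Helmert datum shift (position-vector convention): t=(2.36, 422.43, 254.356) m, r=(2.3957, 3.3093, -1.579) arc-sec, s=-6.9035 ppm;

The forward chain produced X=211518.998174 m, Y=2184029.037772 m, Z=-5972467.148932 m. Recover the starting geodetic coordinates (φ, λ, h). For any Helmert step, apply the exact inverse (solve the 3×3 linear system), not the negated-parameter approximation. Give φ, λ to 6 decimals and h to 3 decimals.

φ=-69.956059°, λ=84.465037°, h=3643.797 m

start: X=211518.9982, Y=2184029.0378, Z=-5972467.1489 m
→ Helmert⁻¹: X=211597.2098, Y=2183553.9302, Z=-5972784.7043
→ geod (Bowring, a=6378137.000): φ=-69.95605900°, λ=84.46503700°, h=3643.7970 m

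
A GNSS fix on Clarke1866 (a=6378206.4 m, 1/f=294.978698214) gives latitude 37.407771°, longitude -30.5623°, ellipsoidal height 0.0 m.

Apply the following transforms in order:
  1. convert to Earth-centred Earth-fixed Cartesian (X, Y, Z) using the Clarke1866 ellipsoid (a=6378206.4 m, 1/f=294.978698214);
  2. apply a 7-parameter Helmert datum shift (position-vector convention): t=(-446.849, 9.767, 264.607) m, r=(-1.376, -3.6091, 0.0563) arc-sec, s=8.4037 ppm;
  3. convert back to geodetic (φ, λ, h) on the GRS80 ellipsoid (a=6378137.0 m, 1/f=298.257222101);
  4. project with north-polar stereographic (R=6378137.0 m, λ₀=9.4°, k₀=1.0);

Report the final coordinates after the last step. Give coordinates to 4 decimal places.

start: φ=37.407771°, λ=-30.562300°, h=0.000 m
→ ECEF (a=6378206.400, f=1/294.978698214): X=4368031.1107, Y=-2579368.5610, Z=3853244.9219
→ Helmert 7p (PV): X=4367554.2510, Y=-2579353.5726, Z=3853635.5475
→ geod (Bowring, a=6378137.000): φ=37.41078902°, λ=-30.56489311°, h=-113.1171 m
→ stereo (R=6378137.0, λ₀=9.4°): E=-4048562.4991, N=-4830897.2214

E=-4048562.4991 m, N=-4830897.2214 m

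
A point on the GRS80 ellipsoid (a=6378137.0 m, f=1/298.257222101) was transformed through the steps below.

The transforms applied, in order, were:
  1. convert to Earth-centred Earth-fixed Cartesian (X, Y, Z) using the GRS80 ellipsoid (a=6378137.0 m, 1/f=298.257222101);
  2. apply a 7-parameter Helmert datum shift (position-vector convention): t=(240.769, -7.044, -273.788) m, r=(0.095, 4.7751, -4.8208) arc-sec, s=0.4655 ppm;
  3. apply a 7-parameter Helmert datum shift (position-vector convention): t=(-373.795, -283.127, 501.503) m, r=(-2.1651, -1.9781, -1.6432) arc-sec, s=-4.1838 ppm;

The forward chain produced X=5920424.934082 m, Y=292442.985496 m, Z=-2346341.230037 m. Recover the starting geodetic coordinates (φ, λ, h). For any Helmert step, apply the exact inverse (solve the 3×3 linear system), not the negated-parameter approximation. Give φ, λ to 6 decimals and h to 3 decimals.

φ=-21.727798°, λ=2.832607°, h=146.025 m

start: X=5920424.9341, Y=292442.9855, Z=-2346341.2300 m
→ Helmert⁻¹: X=5920798.6610, Y=292799.1398, Z=-2346906.2594
→ Helmert⁻¹: X=5920602.6115, Y=292943.3425, Z=-2346494.4500
→ geod (Bowring, a=6378137.000): φ=-21.72779800°, λ=2.83260700°, h=146.0250 m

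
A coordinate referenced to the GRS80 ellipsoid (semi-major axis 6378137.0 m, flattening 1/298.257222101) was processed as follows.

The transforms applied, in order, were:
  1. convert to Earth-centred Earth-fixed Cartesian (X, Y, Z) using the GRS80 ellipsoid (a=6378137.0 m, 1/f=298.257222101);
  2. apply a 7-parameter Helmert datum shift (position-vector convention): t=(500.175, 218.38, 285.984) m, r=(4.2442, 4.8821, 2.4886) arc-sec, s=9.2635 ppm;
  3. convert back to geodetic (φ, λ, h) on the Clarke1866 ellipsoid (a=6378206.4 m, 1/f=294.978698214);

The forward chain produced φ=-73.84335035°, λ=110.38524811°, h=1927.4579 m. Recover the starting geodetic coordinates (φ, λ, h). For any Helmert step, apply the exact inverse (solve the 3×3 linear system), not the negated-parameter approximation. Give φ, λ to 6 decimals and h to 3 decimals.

start: φ=-73.843350°, λ=110.385248°, h=1927.458 m
→ ECEF (a=6378206.400, f=1/294.978698214): X=-620353.3543, Y=1669395.3673, Z=-6105768.4249
→ Helmert⁻¹: X=-620683.1164, Y=1669043.3727, Z=-6106046.8800
→ geod (Bowring, a=6378137.000): φ=-73.84475200°, λ=110.39913900°, h=1985.0470 m

φ=-73.844752°, λ=110.399139°, h=1985.047 m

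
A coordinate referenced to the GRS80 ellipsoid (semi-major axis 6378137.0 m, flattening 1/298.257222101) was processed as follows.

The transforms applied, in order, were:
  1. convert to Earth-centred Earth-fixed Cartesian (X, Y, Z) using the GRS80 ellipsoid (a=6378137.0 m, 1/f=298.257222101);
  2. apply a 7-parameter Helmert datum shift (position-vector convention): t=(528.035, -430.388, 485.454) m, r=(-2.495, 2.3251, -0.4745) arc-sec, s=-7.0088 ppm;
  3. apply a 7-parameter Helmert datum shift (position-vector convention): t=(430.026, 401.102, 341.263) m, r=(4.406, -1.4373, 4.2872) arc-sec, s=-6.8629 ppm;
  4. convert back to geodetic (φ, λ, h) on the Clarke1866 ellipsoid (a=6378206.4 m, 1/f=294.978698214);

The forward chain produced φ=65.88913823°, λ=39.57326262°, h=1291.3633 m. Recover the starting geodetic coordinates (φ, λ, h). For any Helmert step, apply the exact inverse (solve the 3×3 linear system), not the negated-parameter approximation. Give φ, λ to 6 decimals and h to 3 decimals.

start: φ=65.889138°, λ=39.573263°, h=1291.363 m
→ ECEF (a=6378206.400, f=1/294.978698214): X=2014455.6103, Y=1664919.8128, Z=5799897.2178
→ Helmert⁻¹: X=2014114.4178, Y=1664612.1545, Z=5799546.1644
→ Helmert⁻¹: X=2013531.2952, Y=1664988.6975, Z=5799144.1924
→ geod (Bowring, a=6378137.000): φ=65.89025700°, λ=39.58734000°, h=202.2470 m

φ=65.890257°, λ=39.587340°, h=202.247 m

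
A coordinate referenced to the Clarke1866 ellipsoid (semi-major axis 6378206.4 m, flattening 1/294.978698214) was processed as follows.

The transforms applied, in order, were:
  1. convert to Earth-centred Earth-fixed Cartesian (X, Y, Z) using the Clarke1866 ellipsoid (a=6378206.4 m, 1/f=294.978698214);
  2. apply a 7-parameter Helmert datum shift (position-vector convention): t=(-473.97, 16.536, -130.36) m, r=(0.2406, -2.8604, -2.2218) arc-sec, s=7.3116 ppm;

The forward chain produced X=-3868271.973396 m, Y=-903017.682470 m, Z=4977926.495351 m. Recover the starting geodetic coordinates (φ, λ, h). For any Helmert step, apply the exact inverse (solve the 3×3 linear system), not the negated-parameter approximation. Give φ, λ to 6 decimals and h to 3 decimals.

φ=51.605112°, λ=-166.857517°, h=3374.762 m

start: X=-3868271.9734, Y=-903017.6825, Z=4977926.4954 m
→ Helmert⁻¹: X=-3867690.9624, Y=-903063.4703, Z=4978075.1471
→ geod (Bowring, a=6378206.400): φ=51.60511200°, λ=-166.85751700°, h=3374.7620 m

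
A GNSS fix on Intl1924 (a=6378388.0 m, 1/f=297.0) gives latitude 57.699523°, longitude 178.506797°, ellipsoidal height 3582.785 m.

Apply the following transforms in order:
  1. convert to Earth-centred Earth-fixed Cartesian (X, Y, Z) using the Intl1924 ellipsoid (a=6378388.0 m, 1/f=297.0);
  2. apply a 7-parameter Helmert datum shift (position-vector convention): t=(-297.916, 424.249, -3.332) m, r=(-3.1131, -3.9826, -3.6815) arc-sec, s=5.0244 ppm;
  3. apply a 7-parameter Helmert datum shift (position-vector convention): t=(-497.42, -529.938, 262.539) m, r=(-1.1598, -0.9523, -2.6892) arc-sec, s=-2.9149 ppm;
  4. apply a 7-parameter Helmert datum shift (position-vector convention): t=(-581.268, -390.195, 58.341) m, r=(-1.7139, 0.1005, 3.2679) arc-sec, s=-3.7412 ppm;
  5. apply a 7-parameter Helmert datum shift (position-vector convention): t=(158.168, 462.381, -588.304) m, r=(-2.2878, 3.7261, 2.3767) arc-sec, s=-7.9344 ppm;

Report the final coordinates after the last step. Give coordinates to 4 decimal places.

start: φ=57.699523°, λ=178.506797°, h=3582.785 m
→ ECEF (a=6378388.000, f=1/297.0): X=-3417320.0515, Y=89080.0013, Z=5371070.5513
→ Helmert 7p (PV): X=-3417737.2537, Y=89646.7565, Z=5371026.8786
→ Helmert 7p (PV): X=-3418248.3399, Y=89191.3167, Z=5371257.4783
→ Helmert 7p (PV): X=-3418815.6155, Y=88791.2629, Z=5371296.6488
→ Helmert 7p (PV): X=-3418534.3146, Y=89273.1218, Z=5370726.5011

X=-3418534.3146 m, Y=89273.1218 m, Z=5370726.5011 m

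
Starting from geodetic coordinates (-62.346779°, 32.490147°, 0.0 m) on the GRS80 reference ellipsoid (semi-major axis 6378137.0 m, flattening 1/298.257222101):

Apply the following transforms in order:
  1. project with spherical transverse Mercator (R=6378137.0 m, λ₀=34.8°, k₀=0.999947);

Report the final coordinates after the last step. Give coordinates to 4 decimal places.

E=-119314.9627 m, N=-6942174.6023 m

start: φ=-62.346779°, λ=32.490147°, h=0.000 m
→ tm (R=6378137.0, λ₀=34.8°): E=-119314.9627, N=-6942174.6023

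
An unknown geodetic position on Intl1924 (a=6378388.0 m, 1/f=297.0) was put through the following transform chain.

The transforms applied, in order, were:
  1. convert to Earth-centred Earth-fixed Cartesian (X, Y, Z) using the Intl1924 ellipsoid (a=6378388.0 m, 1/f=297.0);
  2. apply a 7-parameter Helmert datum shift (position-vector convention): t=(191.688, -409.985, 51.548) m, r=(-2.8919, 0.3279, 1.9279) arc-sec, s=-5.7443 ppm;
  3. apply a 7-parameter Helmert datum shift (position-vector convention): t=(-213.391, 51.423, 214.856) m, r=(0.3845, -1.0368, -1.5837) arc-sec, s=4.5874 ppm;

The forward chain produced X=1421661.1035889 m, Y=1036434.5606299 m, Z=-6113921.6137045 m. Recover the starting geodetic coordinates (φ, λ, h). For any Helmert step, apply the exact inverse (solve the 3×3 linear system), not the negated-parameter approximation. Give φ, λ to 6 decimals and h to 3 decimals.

φ=-74.047015°, λ=36.104478°, h=3804.071 m

start: X=1421661.1036, Y=1036434.5606, Z=-6113921.6137 m
→ Helmert⁻¹: X=1421829.2817, Y=1036377.9028, Z=-6114117.5007
→ Helmert⁻¹: X=1421665.1711, Y=1036866.2784, Z=-6114187.3733
→ geod (Bowring, a=6378388.000): φ=-74.04701500°, λ=36.10447800°, h=3804.0710 m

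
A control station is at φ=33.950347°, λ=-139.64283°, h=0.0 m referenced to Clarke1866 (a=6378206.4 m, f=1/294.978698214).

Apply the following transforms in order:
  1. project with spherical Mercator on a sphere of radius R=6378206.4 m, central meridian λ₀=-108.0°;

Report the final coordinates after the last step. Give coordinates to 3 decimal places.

start: φ=33.950347°, λ=-139.642830°, h=0.000 m
→ merc (R=6378206.4, λ₀=-108.0°): E=-3522502.0505, N=4022180.5529

E=-3522502.051 m, N=4022180.553 m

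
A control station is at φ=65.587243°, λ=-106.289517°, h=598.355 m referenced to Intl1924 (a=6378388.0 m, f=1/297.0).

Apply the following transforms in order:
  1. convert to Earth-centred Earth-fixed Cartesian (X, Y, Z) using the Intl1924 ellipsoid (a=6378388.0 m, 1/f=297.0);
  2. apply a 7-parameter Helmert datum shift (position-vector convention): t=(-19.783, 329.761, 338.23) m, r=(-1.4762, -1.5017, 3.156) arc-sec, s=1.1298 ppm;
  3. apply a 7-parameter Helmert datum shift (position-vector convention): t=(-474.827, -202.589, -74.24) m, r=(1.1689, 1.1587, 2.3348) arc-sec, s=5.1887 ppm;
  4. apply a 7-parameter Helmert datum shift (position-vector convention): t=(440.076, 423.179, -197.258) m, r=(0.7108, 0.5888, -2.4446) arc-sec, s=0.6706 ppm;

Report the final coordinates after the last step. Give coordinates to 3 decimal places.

X=-741594.339 m, Y=-2537215.535 m, Z=5785855.611 m

start: φ=65.587243°, λ=-106.289517°, h=598.355 m
→ ECEF (a=6378388.000, f=1/297.0): X=-741578.9947, Y=-2537725.8825, Z=5785752.5167
→ Helmert 7p (PV): X=-741602.9094, Y=-2537368.9277, Z=5786110.0465
→ Helmert 7p (PV): X=-742020.3588, Y=-2537625.8669, Z=5786055.6156
→ Helmert 7p (PV): X=-741594.3389, Y=-2537215.5345, Z=5785855.6110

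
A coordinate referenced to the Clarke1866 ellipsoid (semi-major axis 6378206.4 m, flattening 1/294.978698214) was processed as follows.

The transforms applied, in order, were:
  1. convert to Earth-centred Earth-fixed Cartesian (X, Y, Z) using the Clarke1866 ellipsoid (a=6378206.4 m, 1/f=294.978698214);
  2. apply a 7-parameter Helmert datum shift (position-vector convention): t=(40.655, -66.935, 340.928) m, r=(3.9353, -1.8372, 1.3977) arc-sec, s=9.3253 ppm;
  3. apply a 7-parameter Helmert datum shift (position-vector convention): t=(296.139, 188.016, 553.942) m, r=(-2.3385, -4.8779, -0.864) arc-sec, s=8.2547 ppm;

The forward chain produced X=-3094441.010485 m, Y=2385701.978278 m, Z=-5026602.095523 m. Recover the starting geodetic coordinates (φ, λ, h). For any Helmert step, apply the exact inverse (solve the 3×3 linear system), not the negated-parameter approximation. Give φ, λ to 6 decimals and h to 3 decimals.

start: X=-3094441.0105, Y=2385701.9783, Z=-5026602.0955 m
→ Helmert⁻¹: X=-3094840.4786, Y=2385538.3002, Z=-5027014.3054
→ Helmert⁻¹: X=-3094880.8868, Y=2385508.0449, Z=-5027326.2990
→ geod (Bowring, a=6378206.400): φ=-52.33175400°, λ=142.37526800°, h=2633.0050 m

φ=-52.331754°, λ=142.375268°, h=2633.005 m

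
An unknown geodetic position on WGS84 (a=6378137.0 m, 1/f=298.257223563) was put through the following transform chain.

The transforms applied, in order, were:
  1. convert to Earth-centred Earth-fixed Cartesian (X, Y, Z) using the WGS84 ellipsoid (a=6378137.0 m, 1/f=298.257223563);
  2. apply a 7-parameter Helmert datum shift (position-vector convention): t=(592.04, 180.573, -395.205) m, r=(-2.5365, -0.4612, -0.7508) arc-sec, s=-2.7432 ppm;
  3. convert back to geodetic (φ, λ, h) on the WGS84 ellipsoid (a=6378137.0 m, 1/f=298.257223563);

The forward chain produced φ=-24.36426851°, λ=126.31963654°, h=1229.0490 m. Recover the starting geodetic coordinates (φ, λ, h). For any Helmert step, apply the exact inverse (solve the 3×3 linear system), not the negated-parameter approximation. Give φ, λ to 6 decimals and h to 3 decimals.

start: φ=-24.364269°, λ=126.319637°, h=1229.049 m
→ ECEF (a=6378137.000, f=1/298.257223563): X=-3443889.7333, Y=4684921.6616, Z=-2615596.5729
→ Helmert⁻¹: X=-3444514.1221, Y=4684773.5611, Z=-2615143.2300
→ geod (Bowring, a=6378137.000): φ=-24.35960800°, λ=126.32545800°, h=1270.2590 m

φ=-24.359608°, λ=126.325458°, h=1270.259 m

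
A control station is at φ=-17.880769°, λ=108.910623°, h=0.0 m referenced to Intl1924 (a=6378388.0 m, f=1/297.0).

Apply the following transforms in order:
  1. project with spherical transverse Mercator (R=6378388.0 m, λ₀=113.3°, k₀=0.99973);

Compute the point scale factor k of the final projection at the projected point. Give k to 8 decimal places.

1.00239252

start: φ=-17.880769°, λ=108.910623°, h=0.000 m
→ into tm (λ₀=113.3°): φ=-17.88076900°, λ−λ₀=-4.38937700°
scale k = 1.00239252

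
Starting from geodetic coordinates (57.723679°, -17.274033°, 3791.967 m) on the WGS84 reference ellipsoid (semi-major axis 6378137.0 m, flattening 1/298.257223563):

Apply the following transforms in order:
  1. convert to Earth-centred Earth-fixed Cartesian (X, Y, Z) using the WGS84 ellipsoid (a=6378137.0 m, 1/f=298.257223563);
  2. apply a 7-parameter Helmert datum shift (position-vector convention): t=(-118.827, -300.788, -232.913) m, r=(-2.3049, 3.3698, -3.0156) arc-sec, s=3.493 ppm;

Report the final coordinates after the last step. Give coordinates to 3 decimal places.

start: φ=57.723679°, λ=-17.274033°, h=3791.967 m
→ ECEF (a=6378137.000, f=1/298.257223563): X=3262064.1346, Y=-1014398.2458, Z=5372572.4664
→ Helmert 7p (PV): X=3262029.6448, Y=-1014690.2329, Z=5372316.3618

X=3262029.645 m, Y=-1014690.233 m, Z=5372316.362 m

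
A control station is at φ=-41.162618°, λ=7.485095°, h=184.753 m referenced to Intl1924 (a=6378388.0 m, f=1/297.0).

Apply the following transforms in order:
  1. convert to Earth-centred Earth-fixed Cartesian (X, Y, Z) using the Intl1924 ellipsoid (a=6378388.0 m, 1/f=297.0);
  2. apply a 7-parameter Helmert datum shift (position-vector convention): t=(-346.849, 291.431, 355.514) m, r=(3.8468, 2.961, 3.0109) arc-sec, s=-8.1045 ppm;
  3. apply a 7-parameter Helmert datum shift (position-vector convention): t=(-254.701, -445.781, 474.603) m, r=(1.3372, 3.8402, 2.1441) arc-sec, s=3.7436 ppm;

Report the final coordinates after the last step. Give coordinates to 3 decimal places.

start: φ=-41.162618°, λ=7.485095°, h=184.753 m
→ ECEF (a=6378388.000, f=1/297.0): X=4768102.1705, Y=626470.7235, Z=-4176228.8057
→ Helmert 7p (PV): X=4767647.5831, Y=626904.5632, Z=-4175896.2091
→ Helmert 7p (PV): X=4767326.4672, Y=626537.7606, Z=-4175521.9383

X=4767326.467 m, Y=626537.761 m, Z=-4175521.938 m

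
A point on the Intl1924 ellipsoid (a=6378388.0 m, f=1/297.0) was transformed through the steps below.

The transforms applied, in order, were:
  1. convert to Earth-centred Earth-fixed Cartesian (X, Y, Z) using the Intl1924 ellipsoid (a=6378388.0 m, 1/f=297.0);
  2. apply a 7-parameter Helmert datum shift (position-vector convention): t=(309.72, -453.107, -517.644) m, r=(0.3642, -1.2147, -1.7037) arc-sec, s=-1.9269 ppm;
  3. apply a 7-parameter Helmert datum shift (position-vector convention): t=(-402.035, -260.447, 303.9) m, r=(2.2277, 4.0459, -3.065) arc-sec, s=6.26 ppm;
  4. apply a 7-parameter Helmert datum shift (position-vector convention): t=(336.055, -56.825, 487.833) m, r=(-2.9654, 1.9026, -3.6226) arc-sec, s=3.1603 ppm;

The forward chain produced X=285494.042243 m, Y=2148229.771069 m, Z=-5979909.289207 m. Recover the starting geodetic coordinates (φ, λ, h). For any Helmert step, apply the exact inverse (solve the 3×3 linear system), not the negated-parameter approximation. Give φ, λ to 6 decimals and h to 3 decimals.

start: X=285494.0422, Y=2148229.7711, Z=-5979909.2892 m
→ Helmert⁻¹: X=285174.5176, Y=2148370.7928, Z=-5980344.7055
→ Helmert⁻¹: X=285660.1488, Y=2148557.4422, Z=-5980628.7685
→ Helmert⁻¹: X=285298.0112, Y=2149006.4876, Z=-5980128.1222
→ geod (Bowring, a=6378388.000): φ=-70.19734800°, λ=82.43774200°, h=1544.6120 m

φ=-70.197348°, λ=82.437742°, h=1544.612 m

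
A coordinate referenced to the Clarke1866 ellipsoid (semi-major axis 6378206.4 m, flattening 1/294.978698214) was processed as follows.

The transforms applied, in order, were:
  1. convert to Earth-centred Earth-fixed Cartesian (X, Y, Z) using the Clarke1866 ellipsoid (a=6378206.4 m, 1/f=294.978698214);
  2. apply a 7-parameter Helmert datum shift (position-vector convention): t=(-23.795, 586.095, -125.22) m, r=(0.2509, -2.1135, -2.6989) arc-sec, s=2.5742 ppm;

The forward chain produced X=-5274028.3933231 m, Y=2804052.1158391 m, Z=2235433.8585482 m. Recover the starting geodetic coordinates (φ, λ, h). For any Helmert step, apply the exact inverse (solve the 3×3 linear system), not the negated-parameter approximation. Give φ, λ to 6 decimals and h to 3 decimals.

φ=20.648844°, λ=152.007162°, h=1927.662 m

start: X=-5274028.3933, Y=2804052.1158, Z=2235433.8585 m
→ Helmert⁻¹: X=-5274004.7962, Y=2803392.5151, Z=2235603.9540
→ geod (Bowring, a=6378206.400): φ=20.64884400°, λ=152.00716200°, h=1927.6620 m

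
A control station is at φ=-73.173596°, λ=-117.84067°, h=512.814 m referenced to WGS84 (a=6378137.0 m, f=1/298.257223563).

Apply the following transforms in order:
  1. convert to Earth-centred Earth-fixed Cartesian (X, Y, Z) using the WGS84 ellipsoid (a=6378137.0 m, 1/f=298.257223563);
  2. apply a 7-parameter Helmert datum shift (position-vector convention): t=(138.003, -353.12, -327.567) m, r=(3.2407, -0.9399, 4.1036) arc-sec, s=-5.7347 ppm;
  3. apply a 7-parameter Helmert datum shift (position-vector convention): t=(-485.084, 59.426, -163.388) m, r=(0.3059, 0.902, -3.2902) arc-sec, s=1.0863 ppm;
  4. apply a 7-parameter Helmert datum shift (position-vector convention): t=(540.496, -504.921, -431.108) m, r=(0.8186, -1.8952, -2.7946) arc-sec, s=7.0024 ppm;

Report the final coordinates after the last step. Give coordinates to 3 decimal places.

start: φ=-73.173596°, λ=-117.840670°, h=512.814 m
→ ECEF (a=6378137.000, f=1/298.257223563): X=-864973.6260, Y=-1637749.5738, Z=-6083369.0873
→ Helmert 7p (PV): X=-864770.3598, Y=-1638014.9327, Z=-6083691.4405
→ Helmert 7p (PV): X=-865309.1159, Y=-1637934.4695, Z=-6083860.0848
→ Helmert 7p (PV): X=-864740.9709, Y=-1638414.9910, Z=-6084348.2456

X=-864740.971 m, Y=-1638414.991 m, Z=-6084348.246 m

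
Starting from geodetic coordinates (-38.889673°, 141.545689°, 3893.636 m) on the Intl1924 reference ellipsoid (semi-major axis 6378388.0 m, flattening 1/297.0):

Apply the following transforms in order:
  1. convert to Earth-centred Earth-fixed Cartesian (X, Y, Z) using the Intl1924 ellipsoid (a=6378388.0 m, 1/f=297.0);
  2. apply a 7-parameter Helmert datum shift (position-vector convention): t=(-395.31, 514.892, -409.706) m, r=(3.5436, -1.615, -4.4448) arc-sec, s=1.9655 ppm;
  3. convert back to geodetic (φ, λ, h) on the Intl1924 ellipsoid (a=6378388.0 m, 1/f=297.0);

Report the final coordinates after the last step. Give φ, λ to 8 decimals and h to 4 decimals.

start: φ=-38.889673°, λ=141.545689°, h=3893.636 m
→ ECEF (a=6378388.000, f=1/297.0): X=-3895380.1891, Y=3093456.8653, Z=-3985301.2870
→ Helmert 7p (PV): X=-3895685.2905, Y=3094130.2463, Z=-3985696.1807
→ geod (Bowring, a=6378388.000): φ=-38.88872289°, λ=141.54180104°, h=4653.4904 m

φ=-38.88872289°, λ=141.54180104°, h=4653.4904 m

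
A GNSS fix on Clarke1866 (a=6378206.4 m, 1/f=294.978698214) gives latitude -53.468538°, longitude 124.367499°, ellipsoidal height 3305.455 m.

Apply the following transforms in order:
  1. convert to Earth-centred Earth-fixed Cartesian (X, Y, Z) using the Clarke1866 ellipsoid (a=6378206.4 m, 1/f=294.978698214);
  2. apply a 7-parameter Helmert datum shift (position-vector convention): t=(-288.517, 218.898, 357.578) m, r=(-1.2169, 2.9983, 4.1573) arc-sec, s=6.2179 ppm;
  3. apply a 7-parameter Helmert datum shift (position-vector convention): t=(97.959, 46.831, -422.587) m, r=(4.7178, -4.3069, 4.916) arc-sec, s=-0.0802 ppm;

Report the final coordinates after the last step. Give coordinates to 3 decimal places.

X=-2149361.631 m, Y=3142710.804 m, Z=-5104263.411 m

start: φ=-53.468538°, λ=124.367499°, h=3305.455 m
→ ECEF (a=6378206.400, f=1/294.978698214): X=-2149052.0220, Y=3142433.7077, Z=-5104206.7699
→ Helmert 7p (PV): X=-2149491.4343, Y=3142598.7169, Z=-5103868.2297
→ Helmert 7p (PV): X=-2149361.6309, Y=3142710.8045, Z=-5104263.4105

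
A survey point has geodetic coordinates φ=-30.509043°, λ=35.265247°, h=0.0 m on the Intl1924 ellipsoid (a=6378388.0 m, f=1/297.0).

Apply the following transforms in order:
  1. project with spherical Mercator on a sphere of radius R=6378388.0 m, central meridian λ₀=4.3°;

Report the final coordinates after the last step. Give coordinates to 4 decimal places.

E=3447171.1802 m, N=-3569292.2919 m

start: φ=-30.509043°, λ=35.265247°, h=0.000 m
→ merc (R=6378388.0, λ₀=4.3°): E=3447171.1802, N=-3569292.2919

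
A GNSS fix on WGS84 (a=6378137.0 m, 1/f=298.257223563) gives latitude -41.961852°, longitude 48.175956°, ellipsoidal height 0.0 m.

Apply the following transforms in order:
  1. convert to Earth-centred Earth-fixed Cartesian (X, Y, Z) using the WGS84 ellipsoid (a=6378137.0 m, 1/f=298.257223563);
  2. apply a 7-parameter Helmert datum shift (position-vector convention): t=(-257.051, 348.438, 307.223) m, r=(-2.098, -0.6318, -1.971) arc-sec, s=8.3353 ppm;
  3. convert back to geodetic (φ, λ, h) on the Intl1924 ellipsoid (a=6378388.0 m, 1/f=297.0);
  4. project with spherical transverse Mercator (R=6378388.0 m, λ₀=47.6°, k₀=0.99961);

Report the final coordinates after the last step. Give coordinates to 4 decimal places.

E=47999.2682 m, N=-4669534.5972 m

start: φ=-41.961852°, λ=48.175956°, h=0.000 m
→ ECEF (a=6378137.000, f=1/298.257223563): X=3167403.6772, Y=3539557.7484, Z=-4242454.0322
→ Helmert 7p (PV): X=3167219.8456, Y=3539862.2707, Z=-4242208.4718
→ geod (Bowring, a=6378388.000): φ=-41.96039753°, λ=48.18005795°, h=-296.8193 m
→ tm (R=6378388.0, λ₀=47.6°): E=47999.2682, N=-4669534.5972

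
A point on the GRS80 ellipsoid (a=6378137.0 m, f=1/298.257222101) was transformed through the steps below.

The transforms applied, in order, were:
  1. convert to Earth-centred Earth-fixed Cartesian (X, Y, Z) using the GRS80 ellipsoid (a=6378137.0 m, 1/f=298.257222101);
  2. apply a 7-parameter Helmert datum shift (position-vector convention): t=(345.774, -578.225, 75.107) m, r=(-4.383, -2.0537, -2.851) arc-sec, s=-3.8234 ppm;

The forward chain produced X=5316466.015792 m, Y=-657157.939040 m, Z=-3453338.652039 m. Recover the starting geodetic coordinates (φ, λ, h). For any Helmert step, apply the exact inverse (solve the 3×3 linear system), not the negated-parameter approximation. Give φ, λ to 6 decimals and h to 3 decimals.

φ=-32.986590°, λ=-7.039266°, h=1437.414 m

start: X=5316466.0158, Y=-657157.9390, Z=-3453338.6520 m
→ Helmert⁻¹: X=5316115.2557, Y=-656435.3603, Z=-3453493.8422
→ geod (Bowring, a=6378137.000): φ=-32.98659000°, λ=-7.03926600°, h=1437.4140 m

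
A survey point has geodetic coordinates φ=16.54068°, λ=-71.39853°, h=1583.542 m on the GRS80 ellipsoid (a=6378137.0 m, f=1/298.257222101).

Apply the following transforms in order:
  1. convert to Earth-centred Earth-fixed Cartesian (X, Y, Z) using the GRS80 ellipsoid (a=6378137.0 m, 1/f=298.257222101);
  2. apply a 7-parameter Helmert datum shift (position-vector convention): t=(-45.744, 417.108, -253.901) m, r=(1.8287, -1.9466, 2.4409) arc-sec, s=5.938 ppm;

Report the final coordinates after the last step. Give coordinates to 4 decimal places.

start: φ=16.540680°, λ=-71.398530°, h=1583.542 m
→ ECEF (a=6378137.000, f=1/298.257222101): X=1951341.9366, Y=-5797803.1720, Z=1804614.8133
→ Helmert 7p (PV): X=1951359.3592, Y=-5797413.3988, Z=1804338.6414

X=1951359.3592 m, Y=-5797413.3988 m, Z=1804338.6414 m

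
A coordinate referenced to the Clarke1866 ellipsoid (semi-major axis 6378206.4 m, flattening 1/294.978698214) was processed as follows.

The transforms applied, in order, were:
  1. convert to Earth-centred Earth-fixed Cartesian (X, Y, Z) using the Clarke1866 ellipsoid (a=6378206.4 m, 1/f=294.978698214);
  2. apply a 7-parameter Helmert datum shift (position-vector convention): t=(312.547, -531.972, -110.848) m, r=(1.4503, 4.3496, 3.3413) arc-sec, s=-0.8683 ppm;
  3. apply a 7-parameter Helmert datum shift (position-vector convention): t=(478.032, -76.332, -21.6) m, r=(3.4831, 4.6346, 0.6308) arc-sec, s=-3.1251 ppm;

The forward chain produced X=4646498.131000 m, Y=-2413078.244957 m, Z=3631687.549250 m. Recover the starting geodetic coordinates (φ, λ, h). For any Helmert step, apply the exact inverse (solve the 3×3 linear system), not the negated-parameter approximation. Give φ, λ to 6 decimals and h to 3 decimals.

start: X=4646498.1310, Y=-2413078.2450, Z=3631687.5492 m
→ Helmert⁻¹: X=4645945.6340, Y=-2412962.3324, Z=3631865.6359
→ Helmert⁻¹: X=4645521.4491, Y=-2412482.1702, Z=3632094.5626
→ geod (Bowring, a=6378206.400): φ=34.93786300°, λ=-27.44346300°, h=112.3810 m

φ=34.937863°, λ=-27.443463°, h=112.381 m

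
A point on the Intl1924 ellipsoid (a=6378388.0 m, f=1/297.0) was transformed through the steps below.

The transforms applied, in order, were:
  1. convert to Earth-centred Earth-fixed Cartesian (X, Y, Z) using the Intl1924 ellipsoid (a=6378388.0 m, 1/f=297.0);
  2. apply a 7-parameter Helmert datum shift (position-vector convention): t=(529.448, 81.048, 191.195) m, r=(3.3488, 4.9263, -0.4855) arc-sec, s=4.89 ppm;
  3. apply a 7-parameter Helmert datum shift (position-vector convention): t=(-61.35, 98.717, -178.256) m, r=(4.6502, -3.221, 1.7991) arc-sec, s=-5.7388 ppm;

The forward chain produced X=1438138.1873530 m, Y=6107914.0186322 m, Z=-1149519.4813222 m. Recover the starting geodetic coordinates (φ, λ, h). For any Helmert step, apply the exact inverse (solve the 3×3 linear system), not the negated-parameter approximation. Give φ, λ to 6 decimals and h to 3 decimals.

start: X=1438138.1874, Y=6107914.0186, Z=-1149519.4813 m
→ Helmert⁻¹: X=1438243.1145, Y=6107811.8932, Z=-1149507.9800
→ Helmert⁻¹: X=1437719.7201, Y=6107685.6957, Z=-1149758.3764
→ geod (Bowring, a=6378388.000): φ=-10.45237600°, λ=76.75399400°, h=1404.4760 m

φ=-10.452376°, λ=76.753994°, h=1404.476 m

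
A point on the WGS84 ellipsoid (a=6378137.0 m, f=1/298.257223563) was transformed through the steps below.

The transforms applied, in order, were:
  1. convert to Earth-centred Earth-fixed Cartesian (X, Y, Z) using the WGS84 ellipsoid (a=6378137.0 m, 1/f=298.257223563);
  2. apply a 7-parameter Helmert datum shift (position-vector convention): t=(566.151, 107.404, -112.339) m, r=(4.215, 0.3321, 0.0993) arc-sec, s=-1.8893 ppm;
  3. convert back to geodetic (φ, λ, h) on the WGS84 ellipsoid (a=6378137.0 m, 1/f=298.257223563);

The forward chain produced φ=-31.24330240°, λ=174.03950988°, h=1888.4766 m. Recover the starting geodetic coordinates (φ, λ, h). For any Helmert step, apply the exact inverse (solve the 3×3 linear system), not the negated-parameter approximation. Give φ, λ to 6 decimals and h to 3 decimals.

φ=-31.240069°, λ=174.041916°, h=2314.228 m

start: φ=-31.243302°, λ=174.039510°, h=1888.477 m
→ ECEF (a=6378137.000, f=1/298.257223563): X=-5430147.0247, Y=566945.8522, Z=-3289965.8100
→ Helmert⁻¹: X=-5430717.8662, Y=566774.9052, Z=-3289880.0123
→ geod (Bowring, a=6378137.000): φ=-31.24006900°, λ=174.04191600°, h=2314.2280 m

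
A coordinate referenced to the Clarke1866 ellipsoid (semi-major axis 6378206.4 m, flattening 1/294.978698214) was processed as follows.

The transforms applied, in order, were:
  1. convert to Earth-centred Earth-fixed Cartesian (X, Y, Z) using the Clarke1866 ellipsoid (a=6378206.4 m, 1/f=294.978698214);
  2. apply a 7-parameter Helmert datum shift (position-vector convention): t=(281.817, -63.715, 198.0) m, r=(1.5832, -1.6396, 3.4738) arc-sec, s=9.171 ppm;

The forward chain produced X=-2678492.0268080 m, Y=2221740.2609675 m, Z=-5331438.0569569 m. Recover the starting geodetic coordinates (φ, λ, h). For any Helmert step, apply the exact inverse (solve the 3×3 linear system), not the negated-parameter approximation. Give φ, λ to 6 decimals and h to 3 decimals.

start: X=-2678492.0268, Y=2221740.2610, Z=-5331438.0570 m
→ Helmert⁻¹: X=-2678754.2396, Y=2221787.7912, Z=-5331582.9210
→ geod (Bowring, a=6378206.400): φ=-57.04290400°, λ=140.32732000°, h=3912.2020 m

φ=-57.042904°, λ=140.327320°, h=3912.202 m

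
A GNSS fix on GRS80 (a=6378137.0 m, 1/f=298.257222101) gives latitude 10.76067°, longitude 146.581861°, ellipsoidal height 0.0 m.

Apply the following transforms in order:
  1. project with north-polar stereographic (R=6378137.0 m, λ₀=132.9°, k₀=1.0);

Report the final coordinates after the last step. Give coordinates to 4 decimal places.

start: φ=10.760670°, λ=146.581861°, h=0.000 m
→ stereo (R=6378137.0, λ₀=132.9°): E=2497829.9058, N=-10260626.1606

E=2497829.9058 m, N=-10260626.1606 m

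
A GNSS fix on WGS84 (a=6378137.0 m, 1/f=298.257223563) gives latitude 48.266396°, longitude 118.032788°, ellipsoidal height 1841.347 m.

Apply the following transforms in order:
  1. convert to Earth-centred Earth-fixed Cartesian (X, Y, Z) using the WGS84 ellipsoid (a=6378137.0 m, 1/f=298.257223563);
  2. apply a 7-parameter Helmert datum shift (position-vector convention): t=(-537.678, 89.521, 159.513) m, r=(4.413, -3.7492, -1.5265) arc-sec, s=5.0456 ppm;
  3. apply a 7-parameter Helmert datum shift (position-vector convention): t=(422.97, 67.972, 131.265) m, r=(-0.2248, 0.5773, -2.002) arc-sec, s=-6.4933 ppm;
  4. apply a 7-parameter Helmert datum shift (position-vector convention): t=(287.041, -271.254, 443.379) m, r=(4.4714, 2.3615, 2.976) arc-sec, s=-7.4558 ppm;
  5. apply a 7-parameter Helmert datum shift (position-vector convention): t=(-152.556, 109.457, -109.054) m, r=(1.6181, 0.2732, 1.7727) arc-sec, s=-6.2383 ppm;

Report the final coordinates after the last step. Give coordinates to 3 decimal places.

X=-1999681.361 m, Y=3755387.277 m, Z=4738755.018 m

start: φ=48.266396°, λ=118.032788°, h=1841.347 m
→ ECEF (a=6378137.000, f=1/298.257223563): X=-1999696.8701, Y=3755696.3694, Z=4738019.7353
→ Helmert 7p (PV): X=-2000302.9646, Y=3755718.2697, Z=4738247.1594
→ Helmert 7p (PV): X=-1999817.2919, Y=3755786.4335, Z=4738349.1628
→ Helmert 7p (PV): X=-1999515.2806, Y=3755355.6069, Z=4738861.5263
→ Helmert 7p (PV): X=-1999681.3608, Y=3755387.2775, Z=4738755.0179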